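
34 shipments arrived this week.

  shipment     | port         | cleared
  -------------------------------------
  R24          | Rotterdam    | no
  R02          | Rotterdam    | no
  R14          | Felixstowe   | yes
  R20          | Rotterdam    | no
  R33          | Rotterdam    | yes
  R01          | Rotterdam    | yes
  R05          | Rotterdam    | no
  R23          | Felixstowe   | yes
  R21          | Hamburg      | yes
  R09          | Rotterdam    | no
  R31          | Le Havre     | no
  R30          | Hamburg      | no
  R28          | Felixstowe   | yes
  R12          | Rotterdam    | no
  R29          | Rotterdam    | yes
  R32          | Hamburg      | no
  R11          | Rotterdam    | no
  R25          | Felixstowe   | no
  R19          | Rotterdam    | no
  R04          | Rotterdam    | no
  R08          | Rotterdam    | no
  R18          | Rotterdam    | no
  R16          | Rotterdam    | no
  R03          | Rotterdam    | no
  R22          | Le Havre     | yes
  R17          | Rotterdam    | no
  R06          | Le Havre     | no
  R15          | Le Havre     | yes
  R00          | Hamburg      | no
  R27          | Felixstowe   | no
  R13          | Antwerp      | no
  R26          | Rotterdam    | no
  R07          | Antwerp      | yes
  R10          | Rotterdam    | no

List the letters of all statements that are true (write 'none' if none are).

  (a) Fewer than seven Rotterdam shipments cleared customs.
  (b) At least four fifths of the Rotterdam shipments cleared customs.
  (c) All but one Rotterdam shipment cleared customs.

|A| = 19, |A ∩ B| = 3, |A ∖ B| = 16.
(a) |A ∩ B| < 7: holds.
(b) |A ∩ B| / |A| ≥ 4/5: fails.
(c) |A ∖ B| = 1: fails.

(a)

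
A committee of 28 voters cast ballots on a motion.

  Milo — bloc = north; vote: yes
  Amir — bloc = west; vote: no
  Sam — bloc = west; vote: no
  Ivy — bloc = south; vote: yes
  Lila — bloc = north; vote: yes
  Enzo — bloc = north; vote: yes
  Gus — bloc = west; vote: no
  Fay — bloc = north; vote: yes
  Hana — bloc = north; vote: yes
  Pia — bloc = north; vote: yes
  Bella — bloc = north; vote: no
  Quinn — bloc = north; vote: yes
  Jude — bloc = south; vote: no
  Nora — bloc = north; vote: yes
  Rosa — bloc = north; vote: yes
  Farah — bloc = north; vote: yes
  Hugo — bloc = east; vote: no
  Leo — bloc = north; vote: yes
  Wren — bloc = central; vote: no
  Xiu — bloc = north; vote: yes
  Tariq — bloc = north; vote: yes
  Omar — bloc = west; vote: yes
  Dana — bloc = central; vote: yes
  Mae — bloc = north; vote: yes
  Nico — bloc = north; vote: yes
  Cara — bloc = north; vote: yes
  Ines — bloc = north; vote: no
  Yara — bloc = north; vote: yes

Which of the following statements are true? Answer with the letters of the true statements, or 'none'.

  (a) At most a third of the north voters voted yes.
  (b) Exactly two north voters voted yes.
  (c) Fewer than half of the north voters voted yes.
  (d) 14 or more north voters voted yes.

(d)

|A| = 19, |A ∩ B| = 17, |A ∖ B| = 2.
(a) |A ∩ B| / |A| ≤ 1/3: fails.
(b) |A ∩ B| = 2: fails.
(c) |A ∩ B| < |A ∖ B|: fails.
(d) |A ∩ B| ≥ 14: holds.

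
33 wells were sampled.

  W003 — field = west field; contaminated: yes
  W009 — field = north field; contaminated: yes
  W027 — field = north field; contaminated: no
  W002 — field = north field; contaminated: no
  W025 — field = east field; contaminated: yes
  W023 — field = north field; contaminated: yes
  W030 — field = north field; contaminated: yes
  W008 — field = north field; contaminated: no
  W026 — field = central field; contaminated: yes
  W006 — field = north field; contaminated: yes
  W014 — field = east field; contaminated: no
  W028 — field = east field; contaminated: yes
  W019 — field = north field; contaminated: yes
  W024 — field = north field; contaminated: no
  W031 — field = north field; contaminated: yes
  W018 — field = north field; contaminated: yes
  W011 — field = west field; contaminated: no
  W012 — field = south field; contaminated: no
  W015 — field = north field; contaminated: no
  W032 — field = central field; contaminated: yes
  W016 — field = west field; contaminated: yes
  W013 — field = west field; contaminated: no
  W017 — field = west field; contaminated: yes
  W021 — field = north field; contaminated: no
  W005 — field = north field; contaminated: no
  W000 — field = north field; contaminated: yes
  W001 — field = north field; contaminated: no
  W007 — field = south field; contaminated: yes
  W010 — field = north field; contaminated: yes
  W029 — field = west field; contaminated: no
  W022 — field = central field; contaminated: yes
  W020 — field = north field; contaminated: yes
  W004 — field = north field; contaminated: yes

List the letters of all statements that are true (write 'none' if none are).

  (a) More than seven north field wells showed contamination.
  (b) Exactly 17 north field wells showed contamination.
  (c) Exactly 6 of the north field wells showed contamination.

(a)

|A| = 19, |A ∩ B| = 11, |A ∖ B| = 8.
(a) |A ∩ B| > 7: holds.
(b) |A ∩ B| = 17: fails.
(c) |A ∩ B| = 6: fails.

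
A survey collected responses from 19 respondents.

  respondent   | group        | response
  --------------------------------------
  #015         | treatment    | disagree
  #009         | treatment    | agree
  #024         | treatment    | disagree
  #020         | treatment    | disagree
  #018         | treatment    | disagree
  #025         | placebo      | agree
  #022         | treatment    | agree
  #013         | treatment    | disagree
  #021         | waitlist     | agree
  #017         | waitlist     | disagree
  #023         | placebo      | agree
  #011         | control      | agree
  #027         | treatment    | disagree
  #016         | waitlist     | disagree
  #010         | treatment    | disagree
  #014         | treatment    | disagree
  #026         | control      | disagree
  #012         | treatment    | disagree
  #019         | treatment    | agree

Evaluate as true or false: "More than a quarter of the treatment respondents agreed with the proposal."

False

'More than a quarter of the treatment respondents agreed with the proposal' holds iff |A ∩ B| / |A| > 1/4.
A (the restrictor) = {#015, #009, #024, #020, #018, #022, #013, #027, #010, #014, #012, #019}, |A| = 12.
A ∩ B = {#009, #022, #019}, so |A ∩ B| = 3.
A ∖ B = {#015, #024, #020, #018, #013, #027, #010, #014, #012}, so |A ∖ B| = 9.
|A ∩ B|/|A| = 3/12, so the statement is false.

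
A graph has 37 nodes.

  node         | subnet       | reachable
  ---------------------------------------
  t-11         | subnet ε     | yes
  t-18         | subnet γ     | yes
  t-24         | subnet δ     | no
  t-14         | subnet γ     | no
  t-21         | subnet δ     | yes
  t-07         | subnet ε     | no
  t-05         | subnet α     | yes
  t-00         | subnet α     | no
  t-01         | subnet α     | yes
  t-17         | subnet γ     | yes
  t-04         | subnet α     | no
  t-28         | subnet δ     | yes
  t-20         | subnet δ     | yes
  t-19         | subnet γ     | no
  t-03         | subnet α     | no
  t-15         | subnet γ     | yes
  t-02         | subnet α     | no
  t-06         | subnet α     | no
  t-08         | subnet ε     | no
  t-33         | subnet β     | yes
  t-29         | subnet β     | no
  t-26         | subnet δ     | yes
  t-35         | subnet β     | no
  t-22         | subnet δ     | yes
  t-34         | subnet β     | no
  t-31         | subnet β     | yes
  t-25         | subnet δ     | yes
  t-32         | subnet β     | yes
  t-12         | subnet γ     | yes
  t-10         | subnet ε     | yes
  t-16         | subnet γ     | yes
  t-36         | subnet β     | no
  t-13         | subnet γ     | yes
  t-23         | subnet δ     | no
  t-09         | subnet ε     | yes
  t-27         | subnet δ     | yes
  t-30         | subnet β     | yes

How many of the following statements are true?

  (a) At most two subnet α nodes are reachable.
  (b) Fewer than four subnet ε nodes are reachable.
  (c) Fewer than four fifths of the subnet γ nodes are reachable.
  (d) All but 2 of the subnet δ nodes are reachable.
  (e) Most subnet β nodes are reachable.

4

(a) subnet α: |A| = 7, |A ∩ B| = 2; needs |A ∩ B| ≤ 2 — true.
(b) subnet ε: |A| = 5, |A ∩ B| = 3; needs |A ∩ B| < 4 — true.
(c) subnet γ: |A| = 8, |A ∩ B| = 6; needs |A ∩ B| / |A| < 4/5 — true.
(d) subnet δ: |A| = 9, |A ∩ B| = 7; needs |A ∖ B| = 2 — true.
(e) subnet β: |A| = 8, |A ∩ B| = 4; needs |A ∩ B| > |A ∖ B| — false.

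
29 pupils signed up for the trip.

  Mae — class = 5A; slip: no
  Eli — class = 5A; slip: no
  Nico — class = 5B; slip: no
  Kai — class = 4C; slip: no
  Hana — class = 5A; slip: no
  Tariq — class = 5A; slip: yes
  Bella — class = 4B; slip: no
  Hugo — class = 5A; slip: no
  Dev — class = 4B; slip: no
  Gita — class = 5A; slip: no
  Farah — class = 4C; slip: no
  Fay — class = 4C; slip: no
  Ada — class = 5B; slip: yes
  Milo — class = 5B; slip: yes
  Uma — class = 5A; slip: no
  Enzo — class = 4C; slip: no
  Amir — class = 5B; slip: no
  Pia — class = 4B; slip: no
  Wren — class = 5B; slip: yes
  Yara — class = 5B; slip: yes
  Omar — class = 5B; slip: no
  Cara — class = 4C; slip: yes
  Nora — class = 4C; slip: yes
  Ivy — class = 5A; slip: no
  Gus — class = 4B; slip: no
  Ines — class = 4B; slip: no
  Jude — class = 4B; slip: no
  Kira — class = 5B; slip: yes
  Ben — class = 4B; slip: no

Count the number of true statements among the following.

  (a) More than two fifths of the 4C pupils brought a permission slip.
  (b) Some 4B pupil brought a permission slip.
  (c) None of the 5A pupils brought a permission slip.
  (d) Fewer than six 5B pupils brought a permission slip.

(a) 4C: |A| = 6, |A ∩ B| = 2; needs |A ∩ B| / |A| > 2/5 — false.
(b) 4B: |A| = 7, |A ∩ B| = 0; needs A ∩ B ≠ ∅ (|A ∩ B| ≥ 1) — false.
(c) 5A: |A| = 8, |A ∩ B| = 1; needs A ∩ B = ∅ (|A ∩ B| = 0) — false.
(d) 5B: |A| = 8, |A ∩ B| = 5; needs |A ∩ B| < 6 — true.

1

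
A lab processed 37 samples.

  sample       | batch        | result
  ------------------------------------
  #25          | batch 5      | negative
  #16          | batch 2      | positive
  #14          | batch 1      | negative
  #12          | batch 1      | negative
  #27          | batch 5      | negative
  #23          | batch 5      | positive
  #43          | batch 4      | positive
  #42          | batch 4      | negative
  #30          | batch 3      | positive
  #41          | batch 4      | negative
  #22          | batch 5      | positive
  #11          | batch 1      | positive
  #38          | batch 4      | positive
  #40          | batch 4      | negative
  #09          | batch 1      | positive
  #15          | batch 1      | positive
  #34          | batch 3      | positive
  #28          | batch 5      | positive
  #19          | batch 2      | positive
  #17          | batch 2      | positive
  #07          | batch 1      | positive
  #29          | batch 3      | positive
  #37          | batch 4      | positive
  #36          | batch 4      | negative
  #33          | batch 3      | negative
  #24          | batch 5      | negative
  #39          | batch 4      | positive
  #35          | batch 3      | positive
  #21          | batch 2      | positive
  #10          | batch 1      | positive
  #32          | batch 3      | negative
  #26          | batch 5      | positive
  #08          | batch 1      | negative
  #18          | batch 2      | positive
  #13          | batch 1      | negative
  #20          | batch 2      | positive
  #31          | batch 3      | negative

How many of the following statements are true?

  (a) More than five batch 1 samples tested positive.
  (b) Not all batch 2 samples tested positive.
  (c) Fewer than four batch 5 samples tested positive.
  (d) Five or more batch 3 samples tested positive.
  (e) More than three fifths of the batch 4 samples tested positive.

(a) batch 1: |A| = 9, |A ∩ B| = 5; needs |A ∩ B| > 5 — false.
(b) batch 2: |A| = 6, |A ∩ B| = 6; needs A ⊄ B (|A ∖ B| ≥ 1) — false.
(c) batch 5: |A| = 7, |A ∩ B| = 4; needs |A ∩ B| < 4 — false.
(d) batch 3: |A| = 7, |A ∩ B| = 4; needs |A ∩ B| ≥ 5 — false.
(e) batch 4: |A| = 8, |A ∩ B| = 4; needs |A ∩ B| / |A| > 3/5 — false.

0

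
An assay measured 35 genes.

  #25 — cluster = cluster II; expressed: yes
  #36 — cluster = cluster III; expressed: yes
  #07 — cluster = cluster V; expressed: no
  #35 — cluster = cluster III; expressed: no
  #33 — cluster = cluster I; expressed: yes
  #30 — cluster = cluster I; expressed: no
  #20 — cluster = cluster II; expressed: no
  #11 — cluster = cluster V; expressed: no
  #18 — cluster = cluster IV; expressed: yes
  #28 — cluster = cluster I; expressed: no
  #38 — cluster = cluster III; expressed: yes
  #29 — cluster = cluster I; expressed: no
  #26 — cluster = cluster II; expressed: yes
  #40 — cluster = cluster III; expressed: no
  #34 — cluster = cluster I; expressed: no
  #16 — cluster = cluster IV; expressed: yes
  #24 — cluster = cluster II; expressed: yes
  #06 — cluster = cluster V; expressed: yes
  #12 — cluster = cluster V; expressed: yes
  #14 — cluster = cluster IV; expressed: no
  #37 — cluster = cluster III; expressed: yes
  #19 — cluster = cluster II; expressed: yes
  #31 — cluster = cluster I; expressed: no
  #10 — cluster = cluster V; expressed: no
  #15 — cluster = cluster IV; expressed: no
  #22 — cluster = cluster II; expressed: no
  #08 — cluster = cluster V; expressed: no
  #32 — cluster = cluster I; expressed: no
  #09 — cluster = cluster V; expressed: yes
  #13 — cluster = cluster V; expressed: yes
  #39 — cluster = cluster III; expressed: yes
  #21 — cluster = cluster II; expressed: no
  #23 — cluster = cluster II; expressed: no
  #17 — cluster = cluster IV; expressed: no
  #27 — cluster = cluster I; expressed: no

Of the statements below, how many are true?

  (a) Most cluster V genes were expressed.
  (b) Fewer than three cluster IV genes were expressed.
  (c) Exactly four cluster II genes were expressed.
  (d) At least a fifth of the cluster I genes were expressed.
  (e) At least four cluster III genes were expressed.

(a) cluster V: |A| = 8, |A ∩ B| = 4; needs |A ∩ B| > |A ∖ B| — false.
(b) cluster IV: |A| = 5, |A ∩ B| = 2; needs |A ∩ B| < 3 — true.
(c) cluster II: |A| = 8, |A ∩ B| = 4; needs |A ∩ B| = 4 — true.
(d) cluster I: |A| = 8, |A ∩ B| = 1; needs |A ∩ B| / |A| ≥ 1/5 — false.
(e) cluster III: |A| = 6, |A ∩ B| = 4; needs |A ∩ B| ≥ 4 — true.

3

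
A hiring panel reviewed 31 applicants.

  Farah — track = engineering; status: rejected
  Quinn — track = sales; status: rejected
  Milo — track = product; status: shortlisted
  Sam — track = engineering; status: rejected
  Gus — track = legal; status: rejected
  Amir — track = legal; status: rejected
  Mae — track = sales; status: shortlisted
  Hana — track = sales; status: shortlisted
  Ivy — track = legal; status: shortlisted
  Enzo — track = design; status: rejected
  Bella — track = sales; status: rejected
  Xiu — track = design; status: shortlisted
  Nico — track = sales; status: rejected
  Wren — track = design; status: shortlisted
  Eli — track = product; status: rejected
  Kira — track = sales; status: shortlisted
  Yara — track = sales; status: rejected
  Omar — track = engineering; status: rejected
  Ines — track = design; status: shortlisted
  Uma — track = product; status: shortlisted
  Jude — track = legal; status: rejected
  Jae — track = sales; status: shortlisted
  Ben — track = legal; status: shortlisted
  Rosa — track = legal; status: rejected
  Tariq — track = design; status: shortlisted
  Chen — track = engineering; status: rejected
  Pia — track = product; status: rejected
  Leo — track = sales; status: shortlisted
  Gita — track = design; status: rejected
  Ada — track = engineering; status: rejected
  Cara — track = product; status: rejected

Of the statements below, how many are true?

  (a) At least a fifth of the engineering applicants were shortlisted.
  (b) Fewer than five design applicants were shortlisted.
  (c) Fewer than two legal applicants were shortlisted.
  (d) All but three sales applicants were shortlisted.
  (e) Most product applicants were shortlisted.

(a) engineering: |A| = 5, |A ∩ B| = 0; needs |A ∩ B| / |A| ≥ 1/5 — false.
(b) design: |A| = 6, |A ∩ B| = 4; needs |A ∩ B| < 5 — true.
(c) legal: |A| = 6, |A ∩ B| = 2; needs |A ∩ B| < 2 — false.
(d) sales: |A| = 9, |A ∩ B| = 5; needs |A ∖ B| = 3 — false.
(e) product: |A| = 5, |A ∩ B| = 2; needs |A ∩ B| > |A ∖ B| — false.

1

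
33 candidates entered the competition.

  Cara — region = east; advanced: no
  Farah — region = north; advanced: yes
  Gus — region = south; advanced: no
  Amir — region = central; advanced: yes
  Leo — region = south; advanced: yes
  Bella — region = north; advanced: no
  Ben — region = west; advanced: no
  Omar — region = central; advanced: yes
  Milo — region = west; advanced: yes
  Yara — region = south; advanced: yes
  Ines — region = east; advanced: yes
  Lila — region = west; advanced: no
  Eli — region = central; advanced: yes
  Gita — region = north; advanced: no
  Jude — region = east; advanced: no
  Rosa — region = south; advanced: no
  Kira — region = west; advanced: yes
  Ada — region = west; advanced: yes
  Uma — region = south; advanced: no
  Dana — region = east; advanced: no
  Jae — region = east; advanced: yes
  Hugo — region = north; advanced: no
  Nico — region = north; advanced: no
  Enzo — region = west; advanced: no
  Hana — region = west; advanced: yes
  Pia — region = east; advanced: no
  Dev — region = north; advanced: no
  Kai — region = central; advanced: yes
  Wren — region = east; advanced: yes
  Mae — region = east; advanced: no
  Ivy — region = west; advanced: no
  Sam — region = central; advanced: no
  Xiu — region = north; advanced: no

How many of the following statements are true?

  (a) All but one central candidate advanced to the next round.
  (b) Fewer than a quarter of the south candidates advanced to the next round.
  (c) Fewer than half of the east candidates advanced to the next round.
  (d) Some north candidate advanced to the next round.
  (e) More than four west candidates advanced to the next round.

3

(a) central: |A| = 5, |A ∩ B| = 4; needs |A ∖ B| = 1 — true.
(b) south: |A| = 5, |A ∩ B| = 2; needs |A ∩ B| / |A| < 1/4 — false.
(c) east: |A| = 8, |A ∩ B| = 3; needs |A ∩ B| < |A ∖ B| — true.
(d) north: |A| = 7, |A ∩ B| = 1; needs A ∩ B ≠ ∅ (|A ∩ B| ≥ 1) — true.
(e) west: |A| = 8, |A ∩ B| = 4; needs |A ∩ B| > 4 — false.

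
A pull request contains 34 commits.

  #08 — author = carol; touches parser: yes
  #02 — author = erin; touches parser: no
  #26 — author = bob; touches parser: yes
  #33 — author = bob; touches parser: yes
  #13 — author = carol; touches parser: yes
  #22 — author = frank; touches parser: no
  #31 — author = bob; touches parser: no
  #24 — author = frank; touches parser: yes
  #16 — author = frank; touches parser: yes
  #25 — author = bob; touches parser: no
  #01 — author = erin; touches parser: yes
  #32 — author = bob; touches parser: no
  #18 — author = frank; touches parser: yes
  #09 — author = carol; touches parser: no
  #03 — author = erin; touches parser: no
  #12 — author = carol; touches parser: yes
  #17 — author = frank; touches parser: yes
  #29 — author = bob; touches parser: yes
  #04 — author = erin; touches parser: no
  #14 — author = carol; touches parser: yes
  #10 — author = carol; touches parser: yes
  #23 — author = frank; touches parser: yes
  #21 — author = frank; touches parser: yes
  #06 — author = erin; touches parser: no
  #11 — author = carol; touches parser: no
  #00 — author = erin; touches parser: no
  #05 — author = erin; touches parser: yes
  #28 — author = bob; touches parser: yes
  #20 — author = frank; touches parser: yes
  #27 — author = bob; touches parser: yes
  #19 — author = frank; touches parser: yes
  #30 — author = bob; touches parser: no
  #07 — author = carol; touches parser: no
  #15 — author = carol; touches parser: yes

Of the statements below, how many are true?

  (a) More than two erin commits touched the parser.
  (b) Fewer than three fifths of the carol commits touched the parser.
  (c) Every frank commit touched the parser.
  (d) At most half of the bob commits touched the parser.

(a) erin: |A| = 7, |A ∩ B| = 2; needs |A ∩ B| > 2 — false.
(b) carol: |A| = 9, |A ∩ B| = 6; needs |A ∩ B| / |A| < 3/5 — false.
(c) frank: |A| = 9, |A ∩ B| = 8; needs A ⊆ B, i.e. every element of A is in B (|A ∖ B| = 0) — false.
(d) bob: |A| = 9, |A ∩ B| = 5; needs |A ∩ B| ≤ |A ∖ B| — false.

0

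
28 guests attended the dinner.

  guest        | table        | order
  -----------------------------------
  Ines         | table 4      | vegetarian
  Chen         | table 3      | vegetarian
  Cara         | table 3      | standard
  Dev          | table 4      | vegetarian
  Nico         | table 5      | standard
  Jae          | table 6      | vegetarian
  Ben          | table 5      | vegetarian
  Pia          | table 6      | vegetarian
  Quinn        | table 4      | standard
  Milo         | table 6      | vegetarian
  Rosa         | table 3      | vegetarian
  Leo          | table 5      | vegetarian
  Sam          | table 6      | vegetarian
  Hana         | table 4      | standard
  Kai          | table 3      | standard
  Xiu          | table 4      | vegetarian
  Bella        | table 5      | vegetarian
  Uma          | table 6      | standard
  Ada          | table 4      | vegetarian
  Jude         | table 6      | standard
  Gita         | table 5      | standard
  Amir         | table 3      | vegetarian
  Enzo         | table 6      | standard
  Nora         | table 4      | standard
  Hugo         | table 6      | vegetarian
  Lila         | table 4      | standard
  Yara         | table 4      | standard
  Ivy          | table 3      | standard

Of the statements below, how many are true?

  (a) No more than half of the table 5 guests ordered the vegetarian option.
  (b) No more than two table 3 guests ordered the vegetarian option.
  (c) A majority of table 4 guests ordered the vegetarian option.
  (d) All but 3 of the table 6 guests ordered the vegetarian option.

1

(a) table 5: |A| = 5, |A ∩ B| = 3; needs |A ∩ B| ≤ |A ∖ B| — false.
(b) table 3: |A| = 6, |A ∩ B| = 3; needs |A ∩ B| ≤ 2 — false.
(c) table 4: |A| = 9, |A ∩ B| = 4; needs |A ∩ B| > |A ∖ B| — false.
(d) table 6: |A| = 8, |A ∩ B| = 5; needs |A ∖ B| = 3 — true.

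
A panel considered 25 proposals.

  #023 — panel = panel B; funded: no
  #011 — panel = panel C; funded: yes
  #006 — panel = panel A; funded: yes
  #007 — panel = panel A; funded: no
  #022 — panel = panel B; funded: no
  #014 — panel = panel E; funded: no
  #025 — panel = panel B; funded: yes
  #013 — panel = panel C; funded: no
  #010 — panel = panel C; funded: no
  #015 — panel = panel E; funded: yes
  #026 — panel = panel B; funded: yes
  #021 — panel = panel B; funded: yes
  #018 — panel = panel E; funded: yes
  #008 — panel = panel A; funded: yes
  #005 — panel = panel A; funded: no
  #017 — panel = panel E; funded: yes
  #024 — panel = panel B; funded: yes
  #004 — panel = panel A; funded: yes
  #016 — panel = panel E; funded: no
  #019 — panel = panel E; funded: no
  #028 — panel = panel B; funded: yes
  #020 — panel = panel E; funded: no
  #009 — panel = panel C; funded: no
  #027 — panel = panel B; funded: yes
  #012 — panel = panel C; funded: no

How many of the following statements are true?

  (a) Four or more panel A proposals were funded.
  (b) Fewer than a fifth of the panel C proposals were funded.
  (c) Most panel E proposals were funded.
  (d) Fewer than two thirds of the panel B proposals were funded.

0

(a) panel A: |A| = 5, |A ∩ B| = 3; needs |A ∩ B| ≥ 4 — false.
(b) panel C: |A| = 5, |A ∩ B| = 1; needs |A ∩ B| / |A| < 1/5 — false.
(c) panel E: |A| = 7, |A ∩ B| = 3; needs |A ∩ B| > |A ∖ B| — false.
(d) panel B: |A| = 8, |A ∩ B| = 6; needs |A ∩ B| / |A| < 2/3 — false.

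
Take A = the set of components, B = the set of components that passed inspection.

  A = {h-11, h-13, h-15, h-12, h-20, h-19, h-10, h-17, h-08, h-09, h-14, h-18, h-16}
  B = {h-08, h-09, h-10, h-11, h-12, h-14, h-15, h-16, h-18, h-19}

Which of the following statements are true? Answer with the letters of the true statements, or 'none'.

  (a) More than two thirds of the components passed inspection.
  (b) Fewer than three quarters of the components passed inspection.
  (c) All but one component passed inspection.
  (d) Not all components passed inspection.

|A| = 13, |A ∩ B| = 10, |A ∖ B| = 3.
(a) |A ∩ B| / |A| > 2/3: holds.
(b) |A ∩ B| / |A| < 3/4: fails.
(c) |A ∖ B| = 1: fails.
(d) A ⊄ B (|A ∖ B| ≥ 1): holds.

(a), (d)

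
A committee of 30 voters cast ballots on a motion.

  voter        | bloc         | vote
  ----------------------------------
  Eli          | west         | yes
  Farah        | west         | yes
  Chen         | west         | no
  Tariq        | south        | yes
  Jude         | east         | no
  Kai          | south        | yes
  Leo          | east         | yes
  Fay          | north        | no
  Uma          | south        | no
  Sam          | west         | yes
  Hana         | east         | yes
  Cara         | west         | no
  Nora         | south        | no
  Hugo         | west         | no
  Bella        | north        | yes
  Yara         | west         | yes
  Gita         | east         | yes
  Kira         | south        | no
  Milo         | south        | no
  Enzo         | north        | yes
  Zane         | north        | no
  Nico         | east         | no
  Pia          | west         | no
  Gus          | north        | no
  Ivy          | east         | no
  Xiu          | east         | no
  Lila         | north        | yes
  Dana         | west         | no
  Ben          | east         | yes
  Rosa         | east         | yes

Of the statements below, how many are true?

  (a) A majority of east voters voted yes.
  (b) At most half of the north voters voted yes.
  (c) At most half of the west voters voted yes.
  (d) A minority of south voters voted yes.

4

(a) east: |A| = 9, |A ∩ B| = 5; needs |A ∩ B| > |A ∖ B| — true.
(b) north: |A| = 6, |A ∩ B| = 3; needs |A ∩ B| ≤ |A ∖ B| — true.
(c) west: |A| = 9, |A ∩ B| = 4; needs |A ∩ B| ≤ |A ∖ B| — true.
(d) south: |A| = 6, |A ∩ B| = 2; needs |A ∩ B| < |A ∖ B| — true.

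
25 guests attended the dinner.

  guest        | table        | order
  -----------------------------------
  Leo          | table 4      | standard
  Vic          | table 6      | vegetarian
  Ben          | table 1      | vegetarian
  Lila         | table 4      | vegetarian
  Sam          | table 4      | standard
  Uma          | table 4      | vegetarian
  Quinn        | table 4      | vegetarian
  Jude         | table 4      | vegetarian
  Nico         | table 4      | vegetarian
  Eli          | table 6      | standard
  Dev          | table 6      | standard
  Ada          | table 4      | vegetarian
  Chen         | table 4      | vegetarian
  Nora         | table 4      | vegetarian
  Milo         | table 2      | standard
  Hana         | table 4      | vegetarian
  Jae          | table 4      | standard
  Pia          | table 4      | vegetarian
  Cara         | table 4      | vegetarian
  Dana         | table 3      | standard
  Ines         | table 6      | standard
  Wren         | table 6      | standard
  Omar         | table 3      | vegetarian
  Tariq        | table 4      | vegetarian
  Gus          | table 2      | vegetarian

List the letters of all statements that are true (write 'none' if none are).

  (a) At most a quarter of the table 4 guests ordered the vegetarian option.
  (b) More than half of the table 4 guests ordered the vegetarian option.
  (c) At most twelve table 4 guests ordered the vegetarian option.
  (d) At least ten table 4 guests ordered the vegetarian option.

(b), (c), (d)

|A| = 15, |A ∩ B| = 12, |A ∖ B| = 3.
(a) |A ∩ B| / |A| ≤ 1/4: fails.
(b) |A ∩ B| > |A ∖ B|: holds.
(c) |A ∩ B| ≤ 12: holds.
(d) |A ∩ B| ≥ 10: holds.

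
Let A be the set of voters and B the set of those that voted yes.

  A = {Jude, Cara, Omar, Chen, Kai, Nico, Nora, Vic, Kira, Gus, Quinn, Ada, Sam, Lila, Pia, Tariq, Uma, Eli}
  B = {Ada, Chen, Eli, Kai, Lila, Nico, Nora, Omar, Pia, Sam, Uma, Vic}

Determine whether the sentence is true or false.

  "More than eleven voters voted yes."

True

Truth condition: |A ∩ B| > 11.
|A| = 18, |A ∩ B| = 12, |A ∖ B| = 6.
|A ∩ B| = 12, so the statement is true.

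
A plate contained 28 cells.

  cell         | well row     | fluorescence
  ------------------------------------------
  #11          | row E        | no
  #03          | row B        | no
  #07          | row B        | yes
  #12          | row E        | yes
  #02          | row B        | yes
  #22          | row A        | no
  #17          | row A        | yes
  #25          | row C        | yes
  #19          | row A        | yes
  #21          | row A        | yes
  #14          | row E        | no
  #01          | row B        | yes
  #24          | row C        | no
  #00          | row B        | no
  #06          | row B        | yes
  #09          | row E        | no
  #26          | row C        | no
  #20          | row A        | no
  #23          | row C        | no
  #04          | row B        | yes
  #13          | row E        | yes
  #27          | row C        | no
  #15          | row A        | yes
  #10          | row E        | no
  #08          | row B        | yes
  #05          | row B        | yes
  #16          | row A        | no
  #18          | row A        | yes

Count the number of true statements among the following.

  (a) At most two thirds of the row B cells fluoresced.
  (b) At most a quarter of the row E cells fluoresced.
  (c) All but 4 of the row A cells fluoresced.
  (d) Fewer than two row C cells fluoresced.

1

(a) row B: |A| = 9, |A ∩ B| = 7; needs |A ∩ B| / |A| ≤ 2/3 — false.
(b) row E: |A| = 6, |A ∩ B| = 2; needs |A ∩ B| / |A| ≤ 1/4 — false.
(c) row A: |A| = 8, |A ∩ B| = 5; needs |A ∖ B| = 4 — false.
(d) row C: |A| = 5, |A ∩ B| = 1; needs |A ∩ B| < 2 — true.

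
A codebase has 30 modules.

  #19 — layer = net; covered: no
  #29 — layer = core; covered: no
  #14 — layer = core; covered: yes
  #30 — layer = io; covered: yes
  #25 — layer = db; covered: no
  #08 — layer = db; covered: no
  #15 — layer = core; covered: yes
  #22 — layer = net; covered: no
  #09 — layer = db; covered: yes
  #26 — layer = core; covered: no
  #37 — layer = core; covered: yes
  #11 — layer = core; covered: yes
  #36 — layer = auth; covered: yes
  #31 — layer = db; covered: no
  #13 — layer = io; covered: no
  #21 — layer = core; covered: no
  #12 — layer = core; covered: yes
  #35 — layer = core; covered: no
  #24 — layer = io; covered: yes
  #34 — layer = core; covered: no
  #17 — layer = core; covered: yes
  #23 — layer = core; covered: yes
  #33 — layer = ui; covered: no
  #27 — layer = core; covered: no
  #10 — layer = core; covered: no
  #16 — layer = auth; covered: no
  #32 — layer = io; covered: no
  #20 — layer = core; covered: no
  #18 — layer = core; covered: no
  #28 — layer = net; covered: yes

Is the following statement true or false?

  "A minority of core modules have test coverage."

The determiner here denotes the relation: |A ∩ B| < |A ∖ B|.
|A| = 16, |A ∩ B| = 7, |A ∖ B| = 9.
7 < 9, so the statement is true.

True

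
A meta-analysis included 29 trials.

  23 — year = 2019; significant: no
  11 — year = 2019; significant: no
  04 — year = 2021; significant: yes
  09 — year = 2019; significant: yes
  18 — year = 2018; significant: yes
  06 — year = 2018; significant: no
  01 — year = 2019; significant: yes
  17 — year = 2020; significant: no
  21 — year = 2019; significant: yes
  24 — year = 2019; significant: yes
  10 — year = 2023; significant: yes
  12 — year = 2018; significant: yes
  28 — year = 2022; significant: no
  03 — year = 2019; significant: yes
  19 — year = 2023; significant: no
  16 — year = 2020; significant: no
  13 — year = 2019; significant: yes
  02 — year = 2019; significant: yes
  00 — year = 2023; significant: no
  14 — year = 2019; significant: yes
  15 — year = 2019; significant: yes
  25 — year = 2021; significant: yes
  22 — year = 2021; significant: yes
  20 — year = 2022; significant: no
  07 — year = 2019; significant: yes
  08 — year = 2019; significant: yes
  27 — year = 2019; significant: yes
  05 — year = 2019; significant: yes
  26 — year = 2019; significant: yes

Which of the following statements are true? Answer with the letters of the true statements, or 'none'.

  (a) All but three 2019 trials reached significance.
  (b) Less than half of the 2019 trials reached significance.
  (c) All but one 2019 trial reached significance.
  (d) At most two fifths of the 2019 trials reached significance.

none

|A| = 16, |A ∩ B| = 14, |A ∖ B| = 2.
(a) |A ∖ B| = 3: fails.
(b) |A ∩ B| < |A ∖ B|: fails.
(c) |A ∖ B| = 1: fails.
(d) |A ∩ B| / |A| ≤ 2/5: fails.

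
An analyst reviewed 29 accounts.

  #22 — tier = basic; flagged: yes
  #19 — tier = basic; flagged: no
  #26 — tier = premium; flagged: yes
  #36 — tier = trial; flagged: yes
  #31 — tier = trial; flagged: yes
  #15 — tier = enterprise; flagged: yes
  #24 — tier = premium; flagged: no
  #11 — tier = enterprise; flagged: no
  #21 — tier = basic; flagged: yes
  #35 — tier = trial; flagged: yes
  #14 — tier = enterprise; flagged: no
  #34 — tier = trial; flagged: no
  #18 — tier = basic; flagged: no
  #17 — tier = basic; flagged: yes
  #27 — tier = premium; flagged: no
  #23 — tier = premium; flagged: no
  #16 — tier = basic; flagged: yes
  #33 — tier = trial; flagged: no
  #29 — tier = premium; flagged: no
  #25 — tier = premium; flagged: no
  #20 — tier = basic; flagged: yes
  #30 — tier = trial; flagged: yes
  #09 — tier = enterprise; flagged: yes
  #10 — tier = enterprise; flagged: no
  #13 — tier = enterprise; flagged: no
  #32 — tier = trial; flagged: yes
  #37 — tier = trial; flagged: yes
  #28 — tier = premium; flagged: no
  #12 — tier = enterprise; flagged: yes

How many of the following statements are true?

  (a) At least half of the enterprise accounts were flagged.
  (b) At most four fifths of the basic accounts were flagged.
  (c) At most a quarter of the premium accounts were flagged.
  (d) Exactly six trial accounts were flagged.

3

(a) enterprise: |A| = 7, |A ∩ B| = 3; needs |A ∩ B| ≥ |A ∖ B| — false.
(b) basic: |A| = 7, |A ∩ B| = 5; needs |A ∩ B| / |A| ≤ 4/5 — true.
(c) premium: |A| = 7, |A ∩ B| = 1; needs |A ∩ B| / |A| ≤ 1/4 — true.
(d) trial: |A| = 8, |A ∩ B| = 6; needs |A ∩ B| = 6 — true.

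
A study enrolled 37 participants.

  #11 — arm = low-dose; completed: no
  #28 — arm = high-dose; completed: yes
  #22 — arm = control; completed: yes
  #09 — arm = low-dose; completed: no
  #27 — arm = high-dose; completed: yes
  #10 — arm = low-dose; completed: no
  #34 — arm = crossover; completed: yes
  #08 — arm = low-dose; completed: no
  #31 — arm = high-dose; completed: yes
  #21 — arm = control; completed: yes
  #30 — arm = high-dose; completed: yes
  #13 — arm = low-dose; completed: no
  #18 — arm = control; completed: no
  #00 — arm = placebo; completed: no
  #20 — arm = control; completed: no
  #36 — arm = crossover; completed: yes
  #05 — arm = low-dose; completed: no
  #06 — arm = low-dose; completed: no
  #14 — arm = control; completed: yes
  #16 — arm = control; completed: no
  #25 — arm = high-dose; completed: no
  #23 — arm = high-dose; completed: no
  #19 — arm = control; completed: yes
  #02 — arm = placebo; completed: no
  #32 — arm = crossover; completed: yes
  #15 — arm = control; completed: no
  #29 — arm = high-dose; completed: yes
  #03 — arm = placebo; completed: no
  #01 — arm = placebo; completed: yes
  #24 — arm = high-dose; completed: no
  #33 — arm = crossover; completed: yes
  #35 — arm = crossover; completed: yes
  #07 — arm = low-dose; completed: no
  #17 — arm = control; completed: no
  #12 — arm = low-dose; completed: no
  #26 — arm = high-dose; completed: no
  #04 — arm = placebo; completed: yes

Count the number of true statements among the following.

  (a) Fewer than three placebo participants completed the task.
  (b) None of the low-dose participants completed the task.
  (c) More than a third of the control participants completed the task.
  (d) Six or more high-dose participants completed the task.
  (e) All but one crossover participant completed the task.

(a) placebo: |A| = 5, |A ∩ B| = 2; needs |A ∩ B| < 3 — true.
(b) low-dose: |A| = 9, |A ∩ B| = 0; needs A ∩ B = ∅ (|A ∩ B| = 0) — true.
(c) control: |A| = 9, |A ∩ B| = 4; needs |A ∩ B| / |A| > 1/3 — true.
(d) high-dose: |A| = 9, |A ∩ B| = 5; needs |A ∩ B| ≥ 6 — false.
(e) crossover: |A| = 5, |A ∩ B| = 5; needs |A ∖ B| = 1 — false.

3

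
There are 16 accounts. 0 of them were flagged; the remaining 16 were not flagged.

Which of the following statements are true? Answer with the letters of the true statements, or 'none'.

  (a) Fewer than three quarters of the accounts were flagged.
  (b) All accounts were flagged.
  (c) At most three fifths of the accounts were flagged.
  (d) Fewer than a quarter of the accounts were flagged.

|A| = 16, |A ∩ B| = 0, |A ∖ B| = 16.
(a) |A ∩ B| / |A| < 3/4: holds.
(b) A ⊆ B, i.e. every element of A is in B (|A ∖ B| = 0): fails.
(c) |A ∩ B| / |A| ≤ 3/5: holds.
(d) |A ∩ B| / |A| < 1/4: holds.

(a), (c), (d)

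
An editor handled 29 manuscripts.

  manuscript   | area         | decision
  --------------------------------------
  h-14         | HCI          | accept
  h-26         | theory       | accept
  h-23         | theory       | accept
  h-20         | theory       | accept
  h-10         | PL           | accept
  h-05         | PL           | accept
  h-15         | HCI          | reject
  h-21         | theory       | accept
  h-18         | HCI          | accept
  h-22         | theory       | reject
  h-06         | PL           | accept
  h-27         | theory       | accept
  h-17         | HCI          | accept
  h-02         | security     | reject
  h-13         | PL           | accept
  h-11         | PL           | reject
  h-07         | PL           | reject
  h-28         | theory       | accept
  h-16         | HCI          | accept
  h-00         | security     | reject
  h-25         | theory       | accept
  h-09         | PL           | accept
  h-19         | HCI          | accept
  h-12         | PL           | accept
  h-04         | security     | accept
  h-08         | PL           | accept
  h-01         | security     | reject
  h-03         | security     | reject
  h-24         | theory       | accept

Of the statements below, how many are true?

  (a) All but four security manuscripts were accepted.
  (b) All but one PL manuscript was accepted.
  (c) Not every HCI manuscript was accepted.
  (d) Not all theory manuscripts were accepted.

3

(a) security: |A| = 5, |A ∩ B| = 1; needs |A ∖ B| = 4 — true.
(b) PL: |A| = 9, |A ∩ B| = 7; needs |A ∖ B| = 1 — false.
(c) HCI: |A| = 6, |A ∩ B| = 5; needs A ⊄ B (|A ∖ B| ≥ 1) — true.
(d) theory: |A| = 9, |A ∩ B| = 8; needs A ⊄ B (|A ∖ B| ≥ 1) — true.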